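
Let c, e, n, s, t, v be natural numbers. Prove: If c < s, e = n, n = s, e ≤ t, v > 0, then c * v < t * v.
Since e = n and n = s, e = s. Because e ≤ t, s ≤ t. c < s, so c < t. Since v > 0, by multiplying by a positive, c * v < t * v.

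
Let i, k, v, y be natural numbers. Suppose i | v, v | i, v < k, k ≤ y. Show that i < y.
v | i and i | v, thus v = i. v < k, so i < k. Since k ≤ y, i < y.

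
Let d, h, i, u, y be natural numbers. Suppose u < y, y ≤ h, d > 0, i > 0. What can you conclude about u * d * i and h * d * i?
u * d * i < h * d * i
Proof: u < y and y ≤ h, thus u < h. Since d > 0, by multiplying by a positive, u * d < h * d. Combining with i > 0, by multiplying by a positive, u * d * i < h * d * i.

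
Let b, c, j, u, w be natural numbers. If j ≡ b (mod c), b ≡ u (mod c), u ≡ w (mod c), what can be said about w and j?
w ≡ j (mod c)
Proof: Since j ≡ b (mod c) and b ≡ u (mod c), j ≡ u (mod c). u ≡ w (mod c), so j ≡ w (mod c). Then w ≡ j (mod c).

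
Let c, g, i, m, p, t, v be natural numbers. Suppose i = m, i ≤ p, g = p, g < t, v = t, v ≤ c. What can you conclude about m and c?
m < c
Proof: Since i = m and i ≤ p, m ≤ p. g = p and g < t, therefore p < t. Since m ≤ p, m < t. v = t and v ≤ c, so t ≤ c. Since m < t, m < c.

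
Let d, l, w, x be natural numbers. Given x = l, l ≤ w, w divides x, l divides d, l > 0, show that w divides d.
Since x = l and w divides x, w divides l. l > 0, so w ≤ l. Since l ≤ w, l = w. l divides d, so w divides d.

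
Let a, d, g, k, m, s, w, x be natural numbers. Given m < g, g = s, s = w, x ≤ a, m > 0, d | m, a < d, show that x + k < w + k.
g = s and s = w, so g = w. Because x ≤ a and a < d, x < d. d | m and m > 0, so d ≤ m. x < d, so x < m. m < g, so x < g. From g = w, x < w. Then x + k < w + k.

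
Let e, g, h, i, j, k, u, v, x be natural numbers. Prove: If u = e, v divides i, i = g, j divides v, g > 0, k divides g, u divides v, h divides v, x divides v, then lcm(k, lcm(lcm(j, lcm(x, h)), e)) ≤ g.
x divides v and h divides v, hence lcm(x, h) divides v. j divides v, so lcm(j, lcm(x, h)) divides v. From u = e and u divides v, e divides v. lcm(j, lcm(x, h)) divides v, so lcm(lcm(j, lcm(x, h)), e) divides v. i = g and v divides i, thus v divides g. Since lcm(lcm(j, lcm(x, h)), e) divides v, lcm(lcm(j, lcm(x, h)), e) divides g. Since k divides g, lcm(k, lcm(lcm(j, lcm(x, h)), e)) divides g. Since g > 0, lcm(k, lcm(lcm(j, lcm(x, h)), e)) ≤ g.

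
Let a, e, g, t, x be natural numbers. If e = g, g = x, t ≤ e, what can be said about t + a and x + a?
t + a ≤ x + a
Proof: Since e = g and g = x, e = x. Since t ≤ e, t ≤ x. Then t + a ≤ x + a.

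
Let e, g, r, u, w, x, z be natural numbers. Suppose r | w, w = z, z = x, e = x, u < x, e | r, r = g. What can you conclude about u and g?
u < g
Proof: Because e = x and e | r, x | r. Because w = z and r | w, r | z. Since z = x, r | x. Since x | r, x = r. r = g, so x = g. u < x, so u < g.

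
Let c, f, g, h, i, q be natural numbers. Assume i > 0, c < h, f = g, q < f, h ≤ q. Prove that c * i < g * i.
f = g and q < f, thus q < g. Since h ≤ q, h < g. Since c < h, c < g. Since i > 0, c * i < g * i.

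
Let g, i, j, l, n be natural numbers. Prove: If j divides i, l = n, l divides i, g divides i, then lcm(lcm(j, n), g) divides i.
l = n and l divides i, hence n divides i. j divides i, so lcm(j, n) divides i. Because g divides i, lcm(lcm(j, n), g) divides i.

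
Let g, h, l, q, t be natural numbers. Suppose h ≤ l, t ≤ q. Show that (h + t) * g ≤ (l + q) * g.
Because h ≤ l and t ≤ q, h + t ≤ l + q. By multiplying by a non-negative, (h + t) * g ≤ (l + q) * g.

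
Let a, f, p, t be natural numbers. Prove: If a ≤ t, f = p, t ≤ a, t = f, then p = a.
Because a ≤ t and t ≤ a, a = t. Since t = f, a = f. Since f = p, a = p. Then p = a.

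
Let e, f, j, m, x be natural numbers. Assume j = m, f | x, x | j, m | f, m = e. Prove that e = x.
j = m and x | j, so x | m. Since m | f and f | x, m | x. Since x | m, x = m. From m = e, x = e. Then e = x.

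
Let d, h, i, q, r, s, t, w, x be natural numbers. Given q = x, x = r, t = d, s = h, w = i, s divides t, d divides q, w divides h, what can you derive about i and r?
i divides r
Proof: q = x and x = r, hence q = r. Because s = h and s divides t, h divides t. Since w divides h, w divides t. Since t = d, w divides d. d divides q, so w divides q. Because w = i, i divides q. Because q = r, i divides r.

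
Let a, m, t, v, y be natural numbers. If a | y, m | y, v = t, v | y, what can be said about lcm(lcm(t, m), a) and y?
lcm(lcm(t, m), a) | y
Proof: v = t and v | y, thus t | y. Since m | y, lcm(t, m) | y. a | y, so lcm(lcm(t, m), a) | y.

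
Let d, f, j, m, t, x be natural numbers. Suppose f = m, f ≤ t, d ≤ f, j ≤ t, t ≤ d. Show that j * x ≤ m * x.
t ≤ d and d ≤ f, hence t ≤ f. Since f ≤ t, t = f. Since j ≤ t, j ≤ f. f = m, so j ≤ m. By multiplying by a non-negative, j * x ≤ m * x.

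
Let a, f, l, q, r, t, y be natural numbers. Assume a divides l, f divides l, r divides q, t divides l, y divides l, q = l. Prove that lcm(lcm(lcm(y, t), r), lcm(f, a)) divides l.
From y divides l and t divides l, lcm(y, t) divides l. q = l and r divides q, hence r divides l. lcm(y, t) divides l, so lcm(lcm(y, t), r) divides l. f divides l and a divides l, so lcm(f, a) divides l. lcm(lcm(y, t), r) divides l, so lcm(lcm(lcm(y, t), r), lcm(f, a)) divides l.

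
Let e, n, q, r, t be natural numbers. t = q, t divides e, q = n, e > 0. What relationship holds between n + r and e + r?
n + r ≤ e + r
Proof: t = q and q = n, therefore t = n. Since t divides e and e > 0, t ≤ e. t = n, so n ≤ e. Then n + r ≤ e + r.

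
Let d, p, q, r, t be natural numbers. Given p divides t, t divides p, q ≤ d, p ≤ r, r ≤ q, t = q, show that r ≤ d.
Because p divides t and t divides p, p = t. t = q, so p = q. Since p ≤ r, q ≤ r. From r ≤ q, q = r. Since q ≤ d, r ≤ d.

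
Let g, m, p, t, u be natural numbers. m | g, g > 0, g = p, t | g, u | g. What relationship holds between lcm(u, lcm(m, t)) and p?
lcm(u, lcm(m, t)) ≤ p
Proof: Because m | g and t | g, lcm(m, t) | g. From u | g, lcm(u, lcm(m, t)) | g. g > 0, so lcm(u, lcm(m, t)) ≤ g. Since g = p, lcm(u, lcm(m, t)) ≤ p.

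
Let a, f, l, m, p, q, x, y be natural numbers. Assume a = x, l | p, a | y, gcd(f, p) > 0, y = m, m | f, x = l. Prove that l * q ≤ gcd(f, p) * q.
a = x and a | y, thus x | y. Since y = m, x | m. Since x = l, l | m. Since m | f, l | f. l | p, so l | gcd(f, p). gcd(f, p) > 0, so l ≤ gcd(f, p). Then l * q ≤ gcd(f, p) * q.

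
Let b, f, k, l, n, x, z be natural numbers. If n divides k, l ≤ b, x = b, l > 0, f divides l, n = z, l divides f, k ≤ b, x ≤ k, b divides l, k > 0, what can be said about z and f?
z ≤ f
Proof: x = b and x ≤ k, thus b ≤ k. k ≤ b, so k = b. Because b divides l and l > 0, b ≤ l. Since l ≤ b, b = l. Since k = b, k = l. l divides f and f divides l, hence l = f. k = l, so k = f. From n = z and n divides k, z divides k. Since k > 0, z ≤ k. k = f, so z ≤ f.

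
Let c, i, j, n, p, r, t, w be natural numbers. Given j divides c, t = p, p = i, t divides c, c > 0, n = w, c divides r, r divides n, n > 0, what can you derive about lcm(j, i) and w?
lcm(j, i) ≤ w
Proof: t = p and p = i, so t = i. Since t divides c, i divides c. j divides c, so lcm(j, i) divides c. Since c > 0, lcm(j, i) ≤ c. From c divides r and r divides n, c divides n. From n > 0, c ≤ n. Since n = w, c ≤ w. lcm(j, i) ≤ c, so lcm(j, i) ≤ w.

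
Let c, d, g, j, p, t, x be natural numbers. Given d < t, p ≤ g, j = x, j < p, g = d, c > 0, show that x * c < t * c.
j < p and p ≤ g, hence j < g. Since g = d, j < d. Since d < t, j < t. j = x, so x < t. Combined with c > 0, by multiplying by a positive, x * c < t * c.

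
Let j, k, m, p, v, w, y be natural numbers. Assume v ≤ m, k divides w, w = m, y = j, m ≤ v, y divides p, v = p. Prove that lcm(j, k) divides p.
y = j and y divides p, thus j divides p. m ≤ v and v ≤ m, therefore m = v. Since v = p, m = p. Because w = m and k divides w, k divides m. Since m = p, k divides p. j divides p, so lcm(j, k) divides p.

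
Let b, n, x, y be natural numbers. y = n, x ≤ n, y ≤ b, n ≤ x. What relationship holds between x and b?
x ≤ b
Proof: n ≤ x and x ≤ n, thus n = x. y = n, so y = x. y ≤ b, so x ≤ b.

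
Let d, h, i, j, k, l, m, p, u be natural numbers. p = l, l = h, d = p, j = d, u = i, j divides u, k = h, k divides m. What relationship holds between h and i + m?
h divides i + m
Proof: From p = l and l = h, p = h. u = i and j divides u, so j divides i. Since j = d, d divides i. Since d = p, p divides i. Since p = h, h divides i. From k = h and k divides m, h divides m. Because h divides i, h divides i + m.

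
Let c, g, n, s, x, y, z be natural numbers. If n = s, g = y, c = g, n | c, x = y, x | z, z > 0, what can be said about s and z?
s ≤ z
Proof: c = g and n | c, thus n | g. Since g = y, n | y. x = y and x | z, thus y | z. n | y, so n | z. Since z > 0, n ≤ z. Because n = s, s ≤ z.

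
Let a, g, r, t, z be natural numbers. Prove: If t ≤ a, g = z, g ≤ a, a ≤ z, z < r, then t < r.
g = z and g ≤ a, thus z ≤ a. From a ≤ z, z = a. z < r, so a < r. Since t ≤ a, t < r.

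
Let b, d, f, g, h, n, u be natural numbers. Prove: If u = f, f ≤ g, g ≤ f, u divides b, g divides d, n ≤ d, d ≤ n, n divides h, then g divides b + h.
Because f ≤ g and g ≤ f, f = g. u = f, so u = g. Because u divides b, g divides b. n ≤ d and d ≤ n, hence n = d. n divides h, so d divides h. g divides d, so g divides h. Since g divides b, g divides b + h.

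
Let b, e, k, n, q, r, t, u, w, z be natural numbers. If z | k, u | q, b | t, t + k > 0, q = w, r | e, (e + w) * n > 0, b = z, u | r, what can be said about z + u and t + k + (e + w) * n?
z + u ≤ t + k + (e + w) * n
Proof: Since b = z and b | t, z | t. z | k, so z | t + k. t + k > 0, so z ≤ t + k. Because u | r and r | e, u | e. q = w and u | q, so u | w. u | e, so u | e + w. Then u | (e + w) * n. Since (e + w) * n > 0, u ≤ (e + w) * n. From z ≤ t + k, z + u ≤ t + k + (e + w) * n.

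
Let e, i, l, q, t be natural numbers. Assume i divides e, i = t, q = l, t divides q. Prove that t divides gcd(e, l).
i = t and i divides e, thus t divides e. q = l and t divides q, therefore t divides l. t divides e, so t divides gcd(e, l).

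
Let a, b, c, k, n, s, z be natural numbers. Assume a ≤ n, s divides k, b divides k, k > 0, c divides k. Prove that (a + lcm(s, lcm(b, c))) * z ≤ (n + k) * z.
From b divides k and c divides k, lcm(b, c) divides k. Since s divides k, lcm(s, lcm(b, c)) divides k. Because k > 0, lcm(s, lcm(b, c)) ≤ k. From a ≤ n, a + lcm(s, lcm(b, c)) ≤ n + k. By multiplying by a non-negative, (a + lcm(s, lcm(b, c))) * z ≤ (n + k) * z.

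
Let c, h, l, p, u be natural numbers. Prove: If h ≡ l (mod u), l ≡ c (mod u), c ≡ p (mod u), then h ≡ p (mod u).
h ≡ l (mod u) and l ≡ c (mod u), so h ≡ c (mod u). c ≡ p (mod u), so h ≡ p (mod u).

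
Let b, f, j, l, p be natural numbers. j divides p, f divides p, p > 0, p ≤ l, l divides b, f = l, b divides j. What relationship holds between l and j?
l = j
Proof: Since f = l and f divides p, l divides p. Since p > 0, l ≤ p. p ≤ l, so p = l. j divides p, so j divides l. l divides b and b divides j, thus l divides j. Since j divides l, j = l. Then l = j.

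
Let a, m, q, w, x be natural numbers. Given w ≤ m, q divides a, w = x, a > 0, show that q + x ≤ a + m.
Since q divides a and a > 0, q ≤ a. w = x and w ≤ m, so x ≤ m. Because q ≤ a, q + x ≤ a + m.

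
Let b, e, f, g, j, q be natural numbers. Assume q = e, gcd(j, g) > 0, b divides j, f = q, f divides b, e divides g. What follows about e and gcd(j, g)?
e ≤ gcd(j, g)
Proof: Since f = q and f divides b, q divides b. Since b divides j, q divides j. q = e, so e divides j. e divides g, so e divides gcd(j, g). gcd(j, g) > 0, so e ≤ gcd(j, g).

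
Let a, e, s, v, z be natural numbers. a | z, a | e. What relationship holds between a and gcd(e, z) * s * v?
a | gcd(e, z) * s * v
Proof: a | e and a | z, hence a | gcd(e, z). Then a | gcd(e, z) * s. Then a | gcd(e, z) * s * v.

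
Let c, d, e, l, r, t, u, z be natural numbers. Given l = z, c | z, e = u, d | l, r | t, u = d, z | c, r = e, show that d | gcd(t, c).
Since e = u and u = d, e = d. r = e and r | t, so e | t. Because e = d, d | t. From z | c and c | z, z = c. l = z and d | l, thus d | z. z = c, so d | c. Since d | t, d | gcd(t, c).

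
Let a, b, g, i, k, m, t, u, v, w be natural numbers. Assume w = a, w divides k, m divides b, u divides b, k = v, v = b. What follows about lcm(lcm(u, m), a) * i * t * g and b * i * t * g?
lcm(lcm(u, m), a) * i * t * g divides b * i * t * g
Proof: u divides b and m divides b, hence lcm(u, m) divides b. k = v and v = b, hence k = b. Since w divides k, w divides b. Since w = a, a divides b. From lcm(u, m) divides b, lcm(lcm(u, m), a) divides b. Then lcm(lcm(u, m), a) * i divides b * i. Then lcm(lcm(u, m), a) * i * t divides b * i * t. Then lcm(lcm(u, m), a) * i * t * g divides b * i * t * g.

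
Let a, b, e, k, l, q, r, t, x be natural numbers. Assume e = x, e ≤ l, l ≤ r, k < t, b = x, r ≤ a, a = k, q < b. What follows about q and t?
q < t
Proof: b = x and q < b, therefore q < x. e ≤ l and l ≤ r, hence e ≤ r. Because e = x, x ≤ r. Since q < x, q < r. a = k and r ≤ a, hence r ≤ k. k < t, so r < t. q < r, so q < t.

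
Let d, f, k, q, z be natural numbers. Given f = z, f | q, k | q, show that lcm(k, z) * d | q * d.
Because f = z and f | q, z | q. k | q, so lcm(k, z) | q. Then lcm(k, z) * d | q * d.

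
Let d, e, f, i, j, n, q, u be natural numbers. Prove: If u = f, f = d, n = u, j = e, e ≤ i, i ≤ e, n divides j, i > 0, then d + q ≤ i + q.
u = f and f = d, hence u = d. Because e ≤ i and i ≤ e, e = i. Since j = e, j = i. n divides j, so n divides i. n = u, so u divides i. Since u = d, d divides i. Since i > 0, d ≤ i. Then d + q ≤ i + q.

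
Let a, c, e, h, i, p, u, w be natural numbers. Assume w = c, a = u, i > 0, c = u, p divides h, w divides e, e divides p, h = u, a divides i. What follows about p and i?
p ≤ i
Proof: w = c and c = u, hence w = u. w divides e, so u divides e. e divides p, so u divides p. Because h = u and p divides h, p divides u. Since u divides p, u = p. a = u and a divides i, thus u divides i. Since i > 0, u ≤ i. Since u = p, p ≤ i.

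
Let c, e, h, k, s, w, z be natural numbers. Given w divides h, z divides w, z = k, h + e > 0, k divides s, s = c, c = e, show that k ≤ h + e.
z divides w and w divides h, so z divides h. Since z = k, k divides h. s = c and c = e, therefore s = e. Since k divides s, k divides e. k divides h, so k divides h + e. Since h + e > 0, k ≤ h + e.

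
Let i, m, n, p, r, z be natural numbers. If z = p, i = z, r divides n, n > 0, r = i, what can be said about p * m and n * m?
p * m ≤ n * m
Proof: Because i = z and z = p, i = p. From r = i and r divides n, i divides n. Since n > 0, i ≤ n. i = p, so p ≤ n. By multiplying by a non-negative, p * m ≤ n * m.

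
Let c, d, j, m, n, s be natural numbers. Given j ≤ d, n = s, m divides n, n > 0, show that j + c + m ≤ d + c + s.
j ≤ d, thus j + c ≤ d + c. m divides n and n > 0, so m ≤ n. From n = s, m ≤ s. From j + c ≤ d + c, j + c + m ≤ d + c + s.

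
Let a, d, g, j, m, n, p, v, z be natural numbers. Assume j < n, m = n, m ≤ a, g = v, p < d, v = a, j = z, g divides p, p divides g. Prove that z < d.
m = n and m ≤ a, so n ≤ a. j < n, so j < a. Since p divides g and g divides p, p = g. g = v, so p = v. Since p < d, v < d. Since v = a, a < d. Because j < a, j < d. From j = z, z < d.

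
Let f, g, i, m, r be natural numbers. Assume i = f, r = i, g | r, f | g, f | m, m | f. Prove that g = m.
From r = i and g | r, g | i. i = f, so g | f. Since f | g, g = f. Since f | m and m | f, f = m. Since g = f, g = m.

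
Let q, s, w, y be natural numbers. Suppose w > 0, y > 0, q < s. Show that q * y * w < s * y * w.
q < s and y > 0. By multiplying by a positive, q * y < s * y. Since w > 0, by multiplying by a positive, q * y * w < s * y * w.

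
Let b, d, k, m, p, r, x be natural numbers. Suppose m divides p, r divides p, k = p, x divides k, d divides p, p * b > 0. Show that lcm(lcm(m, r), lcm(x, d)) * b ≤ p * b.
From m divides p and r divides p, lcm(m, r) divides p. k = p and x divides k, thus x divides p. d divides p, so lcm(x, d) divides p. lcm(m, r) divides p, so lcm(lcm(m, r), lcm(x, d)) divides p. Then lcm(lcm(m, r), lcm(x, d)) * b divides p * b. Since p * b > 0, lcm(lcm(m, r), lcm(x, d)) * b ≤ p * b.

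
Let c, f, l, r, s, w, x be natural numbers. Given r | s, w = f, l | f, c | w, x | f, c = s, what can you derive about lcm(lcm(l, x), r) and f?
lcm(lcm(l, x), r) | f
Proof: l | f and x | f, thus lcm(l, x) | f. w = f and c | w, therefore c | f. Since c = s, s | f. r | s, so r | f. Because lcm(l, x) | f, lcm(lcm(l, x), r) | f.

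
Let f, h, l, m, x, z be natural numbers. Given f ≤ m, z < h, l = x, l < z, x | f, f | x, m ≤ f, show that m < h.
Because x | f and f | x, x = f. From l = x, l = f. f ≤ m and m ≤ f, therefore f = m. Since l = f, l = m. l < z and z < h, therefore l < h. Because l = m, m < h.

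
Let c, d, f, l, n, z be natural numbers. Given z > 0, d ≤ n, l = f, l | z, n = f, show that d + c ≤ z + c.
Because n = f and d ≤ n, d ≤ f. Because l = f and l | z, f | z. Since z > 0, f ≤ z. Since d ≤ f, d ≤ z. Then d + c ≤ z + c.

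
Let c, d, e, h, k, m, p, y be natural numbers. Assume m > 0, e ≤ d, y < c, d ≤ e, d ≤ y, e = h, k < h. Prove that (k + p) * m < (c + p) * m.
d ≤ e and e ≤ d, therefore d = e. Since e = h, d = h. d ≤ y, so h ≤ y. Since k < h, k < y. Since y < c, k < c. Then k + p < c + p. Since m > 0, by multiplying by a positive, (k + p) * m < (c + p) * m.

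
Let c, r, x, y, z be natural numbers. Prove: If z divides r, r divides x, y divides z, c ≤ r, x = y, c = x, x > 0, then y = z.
r divides x and x > 0, therefore r ≤ x. c = x and c ≤ r, thus x ≤ r. r ≤ x, so r = x. Because x = y, r = y. z divides r, so z divides y. Since y divides z, z = y. Then y = z.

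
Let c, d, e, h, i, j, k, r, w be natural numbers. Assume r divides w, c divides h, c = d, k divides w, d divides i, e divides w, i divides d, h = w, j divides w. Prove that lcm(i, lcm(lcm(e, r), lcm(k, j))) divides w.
From d divides i and i divides d, d = i. Since c = d, c = i. Because c divides h, i divides h. h = w, so i divides w. e divides w and r divides w, therefore lcm(e, r) divides w. From k divides w and j divides w, lcm(k, j) divides w. lcm(e, r) divides w, so lcm(lcm(e, r), lcm(k, j)) divides w. Since i divides w, lcm(i, lcm(lcm(e, r), lcm(k, j))) divides w.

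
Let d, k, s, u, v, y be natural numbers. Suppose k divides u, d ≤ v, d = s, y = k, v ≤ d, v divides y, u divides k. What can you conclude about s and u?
s divides u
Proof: Because k divides u and u divides k, k = u. Because v ≤ d and d ≤ v, v = d. Since d = s, v = s. Since y = k and v divides y, v divides k. v = s, so s divides k. k = u, so s divides u.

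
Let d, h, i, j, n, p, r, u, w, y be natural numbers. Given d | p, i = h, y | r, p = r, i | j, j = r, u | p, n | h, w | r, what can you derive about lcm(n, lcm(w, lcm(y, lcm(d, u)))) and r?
lcm(n, lcm(w, lcm(y, lcm(d, u)))) | r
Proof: j = r and i | j, thus i | r. i = h, so h | r. n | h, so n | r. From d | p and u | p, lcm(d, u) | p. Since p = r, lcm(d, u) | r. y | r, so lcm(y, lcm(d, u)) | r. w | r, so lcm(w, lcm(y, lcm(d, u))) | r. n | r, so lcm(n, lcm(w, lcm(y, lcm(d, u)))) | r.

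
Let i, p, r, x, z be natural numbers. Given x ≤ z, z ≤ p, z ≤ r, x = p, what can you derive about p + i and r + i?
p + i ≤ r + i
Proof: Because x = p and x ≤ z, p ≤ z. Since z ≤ p, z = p. Since z ≤ r, p ≤ r. Then p + i ≤ r + i.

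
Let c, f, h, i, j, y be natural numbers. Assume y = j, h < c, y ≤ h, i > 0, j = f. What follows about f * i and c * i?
f * i < c * i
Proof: y = j and j = f, therefore y = f. y ≤ h and h < c, thus y < c. Since y = f, f < c. Combined with i > 0, by multiplying by a positive, f * i < c * i.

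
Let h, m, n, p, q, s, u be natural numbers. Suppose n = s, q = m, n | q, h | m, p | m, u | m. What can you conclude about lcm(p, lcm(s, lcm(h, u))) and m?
lcm(p, lcm(s, lcm(h, u))) | m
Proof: n = s and n | q, thus s | q. From q = m, s | m. h | m and u | m, hence lcm(h, u) | m. s | m, so lcm(s, lcm(h, u)) | m. Since p | m, lcm(p, lcm(s, lcm(h, u))) | m.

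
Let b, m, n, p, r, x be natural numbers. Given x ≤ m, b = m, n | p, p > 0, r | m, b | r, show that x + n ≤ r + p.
From b = m and b | r, m | r. r | m, so m = r. Since x ≤ m, x ≤ r. Because n | p and p > 0, n ≤ p. x ≤ r, so x + n ≤ r + p.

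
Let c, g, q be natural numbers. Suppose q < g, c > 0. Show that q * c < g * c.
q < g and c > 0. By multiplying by a positive, q * c < g * c.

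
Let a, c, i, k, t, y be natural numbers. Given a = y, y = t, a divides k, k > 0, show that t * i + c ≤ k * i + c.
From a = y and y = t, a = t. a divides k and k > 0, therefore a ≤ k. a = t, so t ≤ k. By multiplying by a non-negative, t * i ≤ k * i. Then t * i + c ≤ k * i + c.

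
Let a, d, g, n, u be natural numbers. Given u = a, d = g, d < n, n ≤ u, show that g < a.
Because d < n and n ≤ u, d < u. d = g, so g < u. u = a, so g < a.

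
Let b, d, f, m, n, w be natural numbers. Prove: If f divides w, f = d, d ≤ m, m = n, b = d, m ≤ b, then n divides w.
From b = d and m ≤ b, m ≤ d. Since d ≤ m, d = m. f = d, so f = m. Since m = n, f = n. f divides w, so n divides w.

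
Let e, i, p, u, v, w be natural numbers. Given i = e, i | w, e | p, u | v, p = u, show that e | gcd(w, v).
i = e and i | w, so e | w. p = u and e | p, therefore e | u. u | v, so e | v. Since e | w, e | gcd(w, v).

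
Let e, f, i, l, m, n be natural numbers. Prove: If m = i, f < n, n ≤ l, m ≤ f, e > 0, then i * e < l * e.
m ≤ f and f < n, thus m < n. n ≤ l, so m < l. Because m = i, i < l. Since e > 0, by multiplying by a positive, i * e < l * e.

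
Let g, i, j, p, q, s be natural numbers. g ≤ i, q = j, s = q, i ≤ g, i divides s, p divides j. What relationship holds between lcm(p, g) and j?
lcm(p, g) divides j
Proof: s = q and q = j, hence s = j. Because i ≤ g and g ≤ i, i = g. i divides s, so g divides s. s = j, so g divides j. p divides j, so lcm(p, g) divides j.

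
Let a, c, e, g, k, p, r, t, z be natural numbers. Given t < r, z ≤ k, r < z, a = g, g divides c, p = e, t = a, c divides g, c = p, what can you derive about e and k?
e < k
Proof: From g divides c and c divides g, g = c. c = p, so g = p. Because p = e, g = e. Since t = a and t < r, a < r. From a = g, g < r. Since r < z, g < z. z ≤ k, so g < k. g = e, so e < k.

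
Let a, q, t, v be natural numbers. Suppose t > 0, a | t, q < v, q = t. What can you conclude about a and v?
a < v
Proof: a | t and t > 0, so a ≤ t. Since q = t and q < v, t < v. Since a ≤ t, a < v.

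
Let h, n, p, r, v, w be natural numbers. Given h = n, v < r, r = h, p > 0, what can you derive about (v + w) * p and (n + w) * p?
(v + w) * p < (n + w) * p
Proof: Because r = h and h = n, r = n. Because v < r, v < n. Then v + w < n + w. p > 0, so (v + w) * p < (n + w) * p.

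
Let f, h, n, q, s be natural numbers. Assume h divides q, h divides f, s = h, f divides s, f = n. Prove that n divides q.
Since s = h and f divides s, f divides h. h divides f, so h = f. From f = n, h = n. h divides q, so n divides q.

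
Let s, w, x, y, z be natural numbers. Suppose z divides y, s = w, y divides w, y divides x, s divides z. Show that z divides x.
Because s = w and s divides z, w divides z. y divides w, so y divides z. Since z divides y, y = z. Because y divides x, z divides x.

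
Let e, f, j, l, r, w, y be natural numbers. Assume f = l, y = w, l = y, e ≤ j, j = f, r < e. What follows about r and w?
r < w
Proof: j = f and f = l, thus j = l. Since e ≤ j, e ≤ l. Since r < e, r < l. l = y, so r < y. From y = w, r < w.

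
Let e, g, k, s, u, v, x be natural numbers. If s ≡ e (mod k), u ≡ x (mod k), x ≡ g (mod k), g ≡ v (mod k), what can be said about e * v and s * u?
e * v ≡ s * u (mod k)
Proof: u ≡ x (mod k) and x ≡ g (mod k), so u ≡ g (mod k). g ≡ v (mod k), so u ≡ v (mod k). Since s ≡ e (mod k), s * u ≡ e * v (mod k). Then e * v ≡ s * u (mod k).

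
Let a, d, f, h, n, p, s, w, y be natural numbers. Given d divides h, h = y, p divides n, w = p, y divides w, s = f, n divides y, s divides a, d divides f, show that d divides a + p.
s = f and s divides a, therefore f divides a. Since d divides f, d divides a. Because w = p and y divides w, y divides p. p divides n and n divides y, so p divides y. y divides p, so y = p. Since h = y, h = p. d divides h, so d divides p. d divides a, so d divides a + p.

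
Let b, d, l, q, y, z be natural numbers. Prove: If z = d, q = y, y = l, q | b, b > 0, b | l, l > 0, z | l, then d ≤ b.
Since q = y and y = l, q = l. From q | b and b > 0, q ≤ b. Since q = l, l ≤ b. Since b | l and l > 0, b ≤ l. Since l ≤ b, l = b. z | l, so z | b. Since b > 0, z ≤ b. Since z = d, d ≤ b.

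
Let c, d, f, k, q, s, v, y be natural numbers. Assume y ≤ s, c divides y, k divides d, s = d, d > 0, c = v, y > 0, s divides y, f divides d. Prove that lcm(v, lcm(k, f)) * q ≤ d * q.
s divides y and y > 0, therefore s ≤ y. Since y ≤ s, y = s. s = d, so y = d. c = v and c divides y, thus v divides y. y = d, so v divides d. Because k divides d and f divides d, lcm(k, f) divides d. Since v divides d, lcm(v, lcm(k, f)) divides d. d > 0, so lcm(v, lcm(k, f)) ≤ d. By multiplying by a non-negative, lcm(v, lcm(k, f)) * q ≤ d * q.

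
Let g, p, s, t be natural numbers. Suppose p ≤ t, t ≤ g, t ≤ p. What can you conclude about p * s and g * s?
p * s ≤ g * s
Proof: t ≤ p and p ≤ t, hence t = p. Since t ≤ g, p ≤ g. Then p * s ≤ g * s.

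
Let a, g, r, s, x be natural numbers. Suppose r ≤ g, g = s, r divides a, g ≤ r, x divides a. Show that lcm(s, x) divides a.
r ≤ g and g ≤ r, so r = g. Since g = s, r = s. r divides a, so s divides a. Since x divides a, lcm(s, x) divides a.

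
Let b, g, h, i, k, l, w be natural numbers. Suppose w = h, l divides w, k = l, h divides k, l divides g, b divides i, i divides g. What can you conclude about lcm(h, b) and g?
lcm(h, b) divides g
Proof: Because w = h and l divides w, l divides h. k = l and h divides k, so h divides l. Since l divides h, l = h. Since l divides g, h divides g. b divides i and i divides g, hence b divides g. Since h divides g, lcm(h, b) divides g.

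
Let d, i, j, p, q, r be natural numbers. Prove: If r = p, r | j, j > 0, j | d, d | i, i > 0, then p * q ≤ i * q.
From r | j and j > 0, r ≤ j. r = p, so p ≤ j. j | d and d | i, so j | i. i > 0, so j ≤ i. From p ≤ j, p ≤ i. Then p * q ≤ i * q.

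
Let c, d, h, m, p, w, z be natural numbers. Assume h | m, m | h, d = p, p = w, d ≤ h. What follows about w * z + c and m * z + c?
w * z + c ≤ m * z + c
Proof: h | m and m | h, hence h = m. d = p and p = w, so d = w. Since d ≤ h, w ≤ h. Because h = m, w ≤ m. Then w * z ≤ m * z. Then w * z + c ≤ m * z + c.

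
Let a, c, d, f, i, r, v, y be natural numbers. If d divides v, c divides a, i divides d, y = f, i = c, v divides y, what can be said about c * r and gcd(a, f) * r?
c * r divides gcd(a, f) * r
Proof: Since i divides d and d divides v, i divides v. Since v divides y, i divides y. i = c, so c divides y. Since y = f, c divides f. Since c divides a, c divides gcd(a, f). Then c * r divides gcd(a, f) * r.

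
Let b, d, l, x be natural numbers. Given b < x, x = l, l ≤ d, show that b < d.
x = l and b < x, thus b < l. l ≤ d, so b < d.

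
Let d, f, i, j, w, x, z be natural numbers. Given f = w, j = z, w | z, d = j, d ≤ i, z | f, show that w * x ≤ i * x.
Since d = j and j = z, d = z. f = w and z | f, therefore z | w. Since w | z, z = w. Since d = z, d = w. Since d ≤ i, w ≤ i. Then w * x ≤ i * x.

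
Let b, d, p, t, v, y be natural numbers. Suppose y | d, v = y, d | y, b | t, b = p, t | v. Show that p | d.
From y | d and d | y, y = d. Since v = y, v = d. b | t and t | v, so b | v. b = p, so p | v. v = d, so p | d.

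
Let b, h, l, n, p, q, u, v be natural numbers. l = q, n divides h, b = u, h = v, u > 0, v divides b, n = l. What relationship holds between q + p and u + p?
q + p ≤ u + p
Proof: Because n = l and n divides h, l divides h. Because h = v, l divides v. Since b = u and v divides b, v divides u. From l divides v, l divides u. Since u > 0, l ≤ u. l = q, so q ≤ u. Then q + p ≤ u + p.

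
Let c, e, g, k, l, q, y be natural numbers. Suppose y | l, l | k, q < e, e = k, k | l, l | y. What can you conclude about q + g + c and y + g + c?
q + g + c < y + g + c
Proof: k | l and l | k, so k = l. Since e = k, e = l. l | y and y | l, therefore l = y. e = l, so e = y. Since q < e, q < y. Then q + g < y + g. Then q + g + c < y + g + c.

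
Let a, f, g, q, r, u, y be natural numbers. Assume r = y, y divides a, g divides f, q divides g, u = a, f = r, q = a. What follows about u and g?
u = g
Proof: q = a and q divides g, hence a divides g. Since f = r and g divides f, g divides r. Since r = y, g divides y. y divides a, so g divides a. a divides g, so a = g. u = a, so u = g.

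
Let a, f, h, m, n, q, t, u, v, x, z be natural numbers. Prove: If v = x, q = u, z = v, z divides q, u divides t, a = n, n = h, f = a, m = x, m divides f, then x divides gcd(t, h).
z = v and z divides q, hence v divides q. Since q = u, v divides u. u divides t, so v divides t. v = x, so x divides t. a = n and n = h, therefore a = h. m = x and m divides f, so x divides f. From f = a, x divides a. a = h, so x divides h. x divides t, so x divides gcd(t, h).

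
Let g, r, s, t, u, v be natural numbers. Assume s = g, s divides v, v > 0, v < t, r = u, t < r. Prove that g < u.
From s divides v and v > 0, s ≤ v. Because s = g, g ≤ v. v < t, so g < t. From r = u and t < r, t < u. g < t, so g < u.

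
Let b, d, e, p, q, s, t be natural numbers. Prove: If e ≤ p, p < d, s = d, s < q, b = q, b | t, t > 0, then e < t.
e ≤ p and p < d, therefore e < d. b = q and b | t, thus q | t. t > 0, so q ≤ t. Since s < q, s < t. s = d, so d < t. Since e < d, e < t.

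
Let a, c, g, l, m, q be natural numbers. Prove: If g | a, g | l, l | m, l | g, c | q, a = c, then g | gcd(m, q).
Since l | g and g | l, l = g. l | m, so g | m. a = c and g | a, therefore g | c. From c | q, g | q. g | m, so g | gcd(m, q).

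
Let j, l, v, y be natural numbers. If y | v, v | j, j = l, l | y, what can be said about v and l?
v = l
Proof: Because j = l and v | j, v | l. l | y and y | v, thus l | v. v | l, so v = l.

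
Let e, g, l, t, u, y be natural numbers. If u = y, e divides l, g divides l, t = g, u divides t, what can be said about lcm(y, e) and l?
lcm(y, e) divides l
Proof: t = g and u divides t, therefore u divides g. From g divides l, u divides l. From u = y, y divides l. e divides l, so lcm(y, e) divides l.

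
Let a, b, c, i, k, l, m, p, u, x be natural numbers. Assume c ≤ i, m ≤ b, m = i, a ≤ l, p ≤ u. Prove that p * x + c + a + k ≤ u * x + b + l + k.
p ≤ u. By multiplying by a non-negative, p * x ≤ u * x. m = i and m ≤ b, so i ≤ b. Since c ≤ i, c ≤ b. Because p * x ≤ u * x, p * x + c ≤ u * x + b. Since a ≤ l, p * x + c + a ≤ u * x + b + l. Then p * x + c + a + k ≤ u * x + b + l + k.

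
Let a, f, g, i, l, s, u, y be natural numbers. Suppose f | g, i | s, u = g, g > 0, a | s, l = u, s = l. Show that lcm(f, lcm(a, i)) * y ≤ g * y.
l = u and u = g, thus l = g. From a | s and i | s, lcm(a, i) | s. s = l, so lcm(a, i) | l. l = g, so lcm(a, i) | g. Since f | g, lcm(f, lcm(a, i)) | g. Because g > 0, lcm(f, lcm(a, i)) ≤ g. Then lcm(f, lcm(a, i)) * y ≤ g * y.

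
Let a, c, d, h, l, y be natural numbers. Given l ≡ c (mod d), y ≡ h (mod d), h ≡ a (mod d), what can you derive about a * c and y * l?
a * c ≡ y * l (mod d)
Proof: Since y ≡ h (mod d) and h ≡ a (mod d), y ≡ a (mod d). Since l ≡ c (mod d), by multiplying congruences, y * l ≡ a * c (mod d). Then a * c ≡ y * l (mod d).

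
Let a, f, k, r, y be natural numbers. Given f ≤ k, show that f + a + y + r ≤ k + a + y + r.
f ≤ k, so f + a ≤ k + a. Then f + a + y ≤ k + a + y. Then f + a + y + r ≤ k + a + y + r.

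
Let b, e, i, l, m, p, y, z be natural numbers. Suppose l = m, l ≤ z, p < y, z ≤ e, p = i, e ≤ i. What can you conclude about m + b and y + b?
m + b < y + b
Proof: l = m and l ≤ z, hence m ≤ z. z ≤ e and e ≤ i, thus z ≤ i. Because p = i and p < y, i < y. z ≤ i, so z < y. m ≤ z, so m < y. Then m + b < y + b.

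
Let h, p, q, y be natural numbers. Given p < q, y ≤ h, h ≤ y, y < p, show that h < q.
y ≤ h and h ≤ y, therefore y = h. Because y < p and p < q, y < q. y = h, so h < q.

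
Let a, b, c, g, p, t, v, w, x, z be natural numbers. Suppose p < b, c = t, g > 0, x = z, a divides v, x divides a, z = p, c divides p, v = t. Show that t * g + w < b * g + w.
x = z and z = p, hence x = p. v = t and a divides v, therefore a divides t. Since x divides a, x divides t. Since x = p, p divides t. c = t and c divides p, so t divides p. From p divides t, p = t. Since p < b, t < b. Since g > 0, by multiplying by a positive, t * g < b * g. Then t * g + w < b * g + w.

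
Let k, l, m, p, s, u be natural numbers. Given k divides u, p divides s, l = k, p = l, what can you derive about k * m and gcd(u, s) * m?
k * m divides gcd(u, s) * m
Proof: p = l and p divides s, hence l divides s. Since l = k, k divides s. k divides u, so k divides gcd(u, s). Then k * m divides gcd(u, s) * m.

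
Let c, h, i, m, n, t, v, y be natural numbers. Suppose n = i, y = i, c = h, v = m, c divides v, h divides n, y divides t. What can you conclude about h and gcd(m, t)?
h divides gcd(m, t)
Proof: From c = h and c divides v, h divides v. Since v = m, h divides m. n = i and h divides n, hence h divides i. Because y = i and y divides t, i divides t. Since h divides i, h divides t. Since h divides m, h divides gcd(m, t).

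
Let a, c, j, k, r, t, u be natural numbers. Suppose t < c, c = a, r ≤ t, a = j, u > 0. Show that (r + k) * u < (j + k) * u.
c = a and a = j, hence c = j. r ≤ t and t < c, thus r < c. Since c = j, r < j. Then r + k < j + k. Combining with u > 0, by multiplying by a positive, (r + k) * u < (j + k) * u.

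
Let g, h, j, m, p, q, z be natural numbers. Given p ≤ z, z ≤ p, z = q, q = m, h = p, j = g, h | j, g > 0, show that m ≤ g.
p ≤ z and z ≤ p, so p = z. Since z = q, p = q. q = m, so p = m. Because j = g and h | j, h | g. h = p, so p | g. g > 0, so p ≤ g. Since p = m, m ≤ g.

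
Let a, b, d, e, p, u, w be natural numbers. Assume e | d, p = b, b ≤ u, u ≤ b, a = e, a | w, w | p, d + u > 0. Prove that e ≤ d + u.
Since b ≤ u and u ≤ b, b = u. Since p = b, p = u. Because a | w and w | p, a | p. Since a = e, e | p. p = u, so e | u. Since e | d, e | d + u. d + u > 0, so e ≤ d + u.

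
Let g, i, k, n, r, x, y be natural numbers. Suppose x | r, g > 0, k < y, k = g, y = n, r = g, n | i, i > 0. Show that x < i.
Since r = g and x | r, x | g. Since g > 0, x ≤ g. y = n and k < y, therefore k < n. n | i and i > 0, so n ≤ i. Since k < n, k < i. k = g, so g < i. x ≤ g, so x < i.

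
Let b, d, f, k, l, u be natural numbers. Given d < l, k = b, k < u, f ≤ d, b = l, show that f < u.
From k = b and b = l, k = l. k < u, so l < u. Since d < l, d < u. Since f ≤ d, f < u.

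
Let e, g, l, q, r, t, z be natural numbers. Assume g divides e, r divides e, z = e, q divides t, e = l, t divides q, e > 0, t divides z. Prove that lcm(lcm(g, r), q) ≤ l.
Because g divides e and r divides e, lcm(g, r) divides e. Since t divides q and q divides t, t = q. z = e and t divides z, so t divides e. Since t = q, q divides e. Since lcm(g, r) divides e, lcm(lcm(g, r), q) divides e. Since e > 0, lcm(lcm(g, r), q) ≤ e. Since e = l, lcm(lcm(g, r), q) ≤ l.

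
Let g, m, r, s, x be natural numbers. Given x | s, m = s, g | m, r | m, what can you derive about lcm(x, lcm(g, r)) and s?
lcm(x, lcm(g, r)) | s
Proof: g | m and r | m, thus lcm(g, r) | m. m = s, so lcm(g, r) | s. x | s, so lcm(x, lcm(g, r)) | s.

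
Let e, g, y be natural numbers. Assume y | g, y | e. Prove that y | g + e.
From y | g and y | e, by divisibility of sums, y | g + e.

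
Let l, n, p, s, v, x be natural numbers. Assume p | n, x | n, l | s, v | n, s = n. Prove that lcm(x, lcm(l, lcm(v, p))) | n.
Because s = n and l | s, l | n. From v | n and p | n, lcm(v, p) | n. Since l | n, lcm(l, lcm(v, p)) | n. From x | n, lcm(x, lcm(l, lcm(v, p))) | n.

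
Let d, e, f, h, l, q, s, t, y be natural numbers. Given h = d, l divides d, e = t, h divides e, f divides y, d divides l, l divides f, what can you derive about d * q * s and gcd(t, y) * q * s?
d * q * s divides gcd(t, y) * q * s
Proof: e = t and h divides e, so h divides t. h = d, so d divides t. l divides d and d divides l, thus l = d. l divides f, so d divides f. f divides y, so d divides y. From d divides t, d divides gcd(t, y). Then d * q divides gcd(t, y) * q. Then d * q * s divides gcd(t, y) * q * s.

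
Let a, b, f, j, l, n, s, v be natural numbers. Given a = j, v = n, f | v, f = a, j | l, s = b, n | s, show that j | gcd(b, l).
f = a and a = j, hence f = j. v = n and f | v, hence f | n. Since f = j, j | n. n | s, so j | s. From s = b, j | b. j | l, so j | gcd(b, l).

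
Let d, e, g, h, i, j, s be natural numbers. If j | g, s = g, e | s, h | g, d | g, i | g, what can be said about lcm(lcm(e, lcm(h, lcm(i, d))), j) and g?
lcm(lcm(e, lcm(h, lcm(i, d))), j) | g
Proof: s = g and e | s, therefore e | g. Because i | g and d | g, lcm(i, d) | g. h | g, so lcm(h, lcm(i, d)) | g. Since e | g, lcm(e, lcm(h, lcm(i, d))) | g. From j | g, lcm(lcm(e, lcm(h, lcm(i, d))), j) | g.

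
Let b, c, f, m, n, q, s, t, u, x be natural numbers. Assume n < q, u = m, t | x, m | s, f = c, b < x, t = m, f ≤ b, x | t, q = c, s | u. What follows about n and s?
n < s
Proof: Since q = c and n < q, n < c. From x | t and t | x, x = t. Since t = m, x = m. Since u = m and s | u, s | m. m | s, so m = s. x = m, so x = s. b < x, so b < s. f ≤ b, so f < s. Because f = c, c < s. n < c, so n < s.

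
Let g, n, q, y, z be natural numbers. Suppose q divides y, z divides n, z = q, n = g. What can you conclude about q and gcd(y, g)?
q divides gcd(y, g)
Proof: From z = q and z divides n, q divides n. n = g, so q divides g. From q divides y, q divides gcd(y, g).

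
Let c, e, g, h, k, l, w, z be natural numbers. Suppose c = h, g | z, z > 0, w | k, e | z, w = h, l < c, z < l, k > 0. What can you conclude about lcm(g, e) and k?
lcm(g, e) < k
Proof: g | z and e | z, thus lcm(g, e) | z. z > 0, so lcm(g, e) ≤ z. From c = h and l < c, l < h. Because z < l, z < h. lcm(g, e) ≤ z, so lcm(g, e) < h. Because w = h and w | k, h | k. k > 0, so h ≤ k. lcm(g, e) < h, so lcm(g, e) < k.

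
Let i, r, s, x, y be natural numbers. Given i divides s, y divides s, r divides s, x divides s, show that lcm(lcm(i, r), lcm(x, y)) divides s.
Since i divides s and r divides s, lcm(i, r) divides s. x divides s and y divides s, therefore lcm(x, y) divides s. lcm(i, r) divides s, so lcm(lcm(i, r), lcm(x, y)) divides s.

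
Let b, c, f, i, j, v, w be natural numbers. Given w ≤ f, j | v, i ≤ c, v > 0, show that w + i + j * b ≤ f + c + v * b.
j | v and v > 0, hence j ≤ v. Then j * b ≤ v * b. Because i ≤ c, i + j * b ≤ c + v * b. Since w ≤ f, w + i + j * b ≤ f + c + v * b.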